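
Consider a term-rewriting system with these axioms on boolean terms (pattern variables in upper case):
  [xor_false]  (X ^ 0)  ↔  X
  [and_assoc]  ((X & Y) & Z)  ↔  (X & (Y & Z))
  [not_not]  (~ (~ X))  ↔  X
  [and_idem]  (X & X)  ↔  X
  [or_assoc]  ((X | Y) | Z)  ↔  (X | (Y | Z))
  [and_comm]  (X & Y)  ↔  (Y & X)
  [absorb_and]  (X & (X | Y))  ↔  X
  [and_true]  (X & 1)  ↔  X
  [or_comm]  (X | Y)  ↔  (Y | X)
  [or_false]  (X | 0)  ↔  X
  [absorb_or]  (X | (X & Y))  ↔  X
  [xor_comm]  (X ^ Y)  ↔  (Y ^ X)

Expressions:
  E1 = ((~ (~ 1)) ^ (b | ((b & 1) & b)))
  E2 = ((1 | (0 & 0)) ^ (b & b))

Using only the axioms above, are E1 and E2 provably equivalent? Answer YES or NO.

1. [not_not →] (~ (~ 1))  →  1;  E1 = (1 ^ (b | ((b & 1) & b)))
2. [and_true →] (b & 1)  →  b;  E1 = (1 ^ (b | (b & b)))
3. [absorb_or →] (b | (b & b))  →  b;  E1 = (1 ^ b)
4. [or_false ←] 1  →  (1 | 0);  E1 = ((1 | 0) ^ b)
5. [and_idem ←] 0  →  (0 & 0);  E1 = ((1 | (0 & 0)) ^ b)
6. [and_idem ←] b  →  (b & b);  this is E2

YES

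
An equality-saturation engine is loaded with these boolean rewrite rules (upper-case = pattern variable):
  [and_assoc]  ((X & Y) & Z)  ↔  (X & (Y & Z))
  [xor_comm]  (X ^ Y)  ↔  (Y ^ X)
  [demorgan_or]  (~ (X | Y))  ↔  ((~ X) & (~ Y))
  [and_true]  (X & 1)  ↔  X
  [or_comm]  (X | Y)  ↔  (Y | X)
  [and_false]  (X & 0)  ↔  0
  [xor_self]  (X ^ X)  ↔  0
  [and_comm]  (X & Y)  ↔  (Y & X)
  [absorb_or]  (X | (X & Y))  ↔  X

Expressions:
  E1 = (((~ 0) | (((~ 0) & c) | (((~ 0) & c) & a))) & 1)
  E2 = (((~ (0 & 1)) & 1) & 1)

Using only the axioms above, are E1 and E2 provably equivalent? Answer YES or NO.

(1) (((~ 0) | (((~ 0) & c) | (((~ 0) & c) & a))) & 1)  =[and_true →]=  ((~ 0) | (((~ 0) & c) | (((~ 0) & c) & a)))
(2) (((~ 0) & c) | (((~ 0) & c) & a))  =[absorb_or →]=  ((~ 0) & c)    ⊢ ((~ 0) | ((~ 0) & c))
(3) ((~ 0) | ((~ 0) & c))  =[absorb_or →]=  (~ 0)
(4) 0  =[and_true ←]=  (0 & 1)    ⊢ (~ (0 & 1))
(5) (~ (0 & 1))  =[and_true ←]=  ((~ (0 & 1)) & 1)
(6) (~ (0 & 1))  =[and_true ←]=  ((~ (0 & 1)) & 1)    ⊢ E2

YES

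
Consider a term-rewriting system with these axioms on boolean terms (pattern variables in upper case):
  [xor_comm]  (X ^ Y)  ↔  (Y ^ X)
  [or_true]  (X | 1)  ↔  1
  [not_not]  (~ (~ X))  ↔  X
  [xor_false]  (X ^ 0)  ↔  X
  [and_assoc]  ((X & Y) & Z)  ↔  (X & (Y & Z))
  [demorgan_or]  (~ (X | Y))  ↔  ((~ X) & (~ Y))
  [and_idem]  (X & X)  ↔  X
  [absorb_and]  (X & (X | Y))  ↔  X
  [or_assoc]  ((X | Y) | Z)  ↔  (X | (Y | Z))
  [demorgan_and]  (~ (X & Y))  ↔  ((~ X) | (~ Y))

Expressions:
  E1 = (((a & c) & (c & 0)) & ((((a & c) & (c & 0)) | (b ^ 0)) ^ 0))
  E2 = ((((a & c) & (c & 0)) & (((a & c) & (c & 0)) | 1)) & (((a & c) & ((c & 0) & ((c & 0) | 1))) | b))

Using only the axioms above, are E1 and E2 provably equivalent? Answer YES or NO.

step 1: xor_false (→) rewrites ((((a & c) & (c & 0)) | (b ^ 0)) ^ 0) into (((a & c) & (c & 0)) | (b ^ 0)), now (((a & c) & (c & 0)) & (((a & c) & (c & 0)) | (b ^ 0)))
step 2: xor_false (→) rewrites (b ^ 0) into b, now (((a & c) & (c & 0)) & (((a & c) & (c & 0)) | b))
step 3: absorb_and (←) rewrites ((a & c) & (c & 0)) into (((a & c) & (c & 0)) & (((a & c) & (c & 0)) | 1)), now ((((a & c) & (c & 0)) & (((a & c) & (c & 0)) | 1)) & (((a & c) & (c & 0)) | b))
step 4: absorb_and (←) rewrites (c & 0) into ((c & 0) & ((c & 0) | 1)), which is E2

YES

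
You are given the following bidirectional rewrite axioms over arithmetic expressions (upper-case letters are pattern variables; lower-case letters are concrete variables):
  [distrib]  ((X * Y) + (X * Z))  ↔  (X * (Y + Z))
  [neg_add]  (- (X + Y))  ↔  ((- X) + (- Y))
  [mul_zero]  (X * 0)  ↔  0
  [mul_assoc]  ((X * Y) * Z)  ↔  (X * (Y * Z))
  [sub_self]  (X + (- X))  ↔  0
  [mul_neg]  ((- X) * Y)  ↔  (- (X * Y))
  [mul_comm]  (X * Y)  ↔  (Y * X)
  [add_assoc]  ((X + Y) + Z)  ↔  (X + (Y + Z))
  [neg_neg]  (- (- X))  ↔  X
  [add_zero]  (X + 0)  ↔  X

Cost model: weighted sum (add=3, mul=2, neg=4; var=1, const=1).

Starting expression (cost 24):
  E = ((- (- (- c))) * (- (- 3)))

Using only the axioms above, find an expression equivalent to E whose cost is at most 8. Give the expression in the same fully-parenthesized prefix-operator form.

(1) (- (- (- c)))  =[neg_neg →]=  (- c)    ⊢ ((- c) * (- (- 3)))
(2) (- (- 3))  =[neg_neg →]=  3    ⊢ cost 8, within 8

((- c) * 3)   [cost 8]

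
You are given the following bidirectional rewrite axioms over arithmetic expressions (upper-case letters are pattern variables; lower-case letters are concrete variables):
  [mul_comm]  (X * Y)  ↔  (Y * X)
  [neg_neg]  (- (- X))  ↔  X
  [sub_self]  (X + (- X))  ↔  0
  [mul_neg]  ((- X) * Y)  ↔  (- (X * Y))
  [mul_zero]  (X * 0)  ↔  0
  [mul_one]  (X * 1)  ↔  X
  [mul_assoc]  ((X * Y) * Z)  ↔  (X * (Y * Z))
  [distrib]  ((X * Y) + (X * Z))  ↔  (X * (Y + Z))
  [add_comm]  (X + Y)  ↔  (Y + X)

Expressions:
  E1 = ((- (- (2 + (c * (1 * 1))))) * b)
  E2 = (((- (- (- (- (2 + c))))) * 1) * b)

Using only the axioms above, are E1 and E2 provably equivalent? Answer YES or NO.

YES

1. [mul_one →] (1 * 1)  →  1;  E1 = ((- (- (2 + (c * 1)))) * b)
2. [neg_neg →] (- (- (2 + (c * 1))))  →  (2 + (c * 1));  E1 = ((2 + (c * 1)) * b)
3. [mul_one →] (c * 1)  →  c;  E1 = ((2 + c) * b)
4. [add_comm →] (2 + c)  →  (c + 2);  E1 = ((c + 2) * b)
5. [neg_neg ←] (c + 2)  →  (- (- (c + 2)));  E1 = ((- (- (c + 2))) * b)
6. [add_comm →] (c + 2)  →  (2 + c);  E1 = ((- (- (2 + c))) * b)
7. [mul_one ←] (- (- (2 + c)))  →  ((- (- (2 + c))) * 1);  E1 = (((- (- (2 + c))) * 1) * b)
8. [neg_neg ←] (- (- (2 + c)))  →  (- (- (- (- (2 + c)))));  this is E2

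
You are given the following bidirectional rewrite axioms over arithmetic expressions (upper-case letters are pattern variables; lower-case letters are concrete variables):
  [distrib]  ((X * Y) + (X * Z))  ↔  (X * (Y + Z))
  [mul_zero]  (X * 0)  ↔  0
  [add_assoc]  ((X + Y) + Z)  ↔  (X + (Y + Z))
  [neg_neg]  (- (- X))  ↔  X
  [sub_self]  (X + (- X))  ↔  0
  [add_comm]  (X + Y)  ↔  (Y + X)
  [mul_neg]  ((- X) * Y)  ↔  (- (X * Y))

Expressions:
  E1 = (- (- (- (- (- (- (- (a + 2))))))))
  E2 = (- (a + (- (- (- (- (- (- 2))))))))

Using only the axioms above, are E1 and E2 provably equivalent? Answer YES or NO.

YES

(1) (- (- (- (- (- (a + 2))))))  =[neg_neg →]=  (- (- (- (a + 2))))    ⊢ (- (- (- (- (- (a + 2))))))
(2) (- (- (- (- (a + 2)))))  =[neg_neg →]=  (- (- (a + 2)))    ⊢ (- (- (- (a + 2))))
(3) (- (- (- (a + 2))))  =[neg_neg →]=  (- (a + 2))
(4) 2  =[neg_neg ←]=  (- (- 2))    ⊢ (- (a + (- (- 2))))
(5) 2  =[neg_neg ←]=  (- (- 2))    ⊢ (- (a + (- (- (- (- 2))))))
(6) (- (- (- 2)))  =[neg_neg ←]=  (- (- (- (- (- 2)))))    ⊢ E2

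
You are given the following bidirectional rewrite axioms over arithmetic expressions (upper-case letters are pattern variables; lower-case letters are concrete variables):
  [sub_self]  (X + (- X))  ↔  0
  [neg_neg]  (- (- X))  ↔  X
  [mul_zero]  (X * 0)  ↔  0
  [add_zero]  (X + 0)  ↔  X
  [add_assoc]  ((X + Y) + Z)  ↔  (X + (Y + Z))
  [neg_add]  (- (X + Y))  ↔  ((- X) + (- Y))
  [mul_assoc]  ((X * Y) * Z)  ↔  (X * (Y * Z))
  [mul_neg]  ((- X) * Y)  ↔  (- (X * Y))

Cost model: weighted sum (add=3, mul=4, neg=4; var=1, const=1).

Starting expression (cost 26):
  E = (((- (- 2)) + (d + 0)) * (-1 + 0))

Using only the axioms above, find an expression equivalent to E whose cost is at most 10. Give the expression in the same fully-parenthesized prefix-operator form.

((2 + d) * -1)   [cost 10]

1. [add_zero →] (d + 0)  →  d;  E = (((- (- 2)) + d) * (-1 + 0))
2. [add_zero →] (-1 + 0)  →  -1;  E = (((- (- 2)) + d) * -1)
3. [neg_neg →] (- (- 2))  →  2;  cost 10 ≤ 10, done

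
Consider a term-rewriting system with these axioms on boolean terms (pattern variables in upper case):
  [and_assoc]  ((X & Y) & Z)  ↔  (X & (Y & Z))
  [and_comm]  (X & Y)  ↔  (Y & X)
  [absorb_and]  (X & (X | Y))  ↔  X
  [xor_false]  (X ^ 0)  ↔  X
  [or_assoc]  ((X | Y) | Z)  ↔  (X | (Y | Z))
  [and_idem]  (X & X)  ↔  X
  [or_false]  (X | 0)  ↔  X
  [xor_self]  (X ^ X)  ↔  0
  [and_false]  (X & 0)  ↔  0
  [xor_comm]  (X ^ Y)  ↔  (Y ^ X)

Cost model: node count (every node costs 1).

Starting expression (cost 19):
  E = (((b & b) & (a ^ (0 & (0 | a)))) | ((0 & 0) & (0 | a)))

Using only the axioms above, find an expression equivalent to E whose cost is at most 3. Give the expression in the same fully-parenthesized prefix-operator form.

(1) (0 & (0 | a))  =[absorb_and →]=  0    ⊢ (((b & b) & (a ^ 0)) | ((0 & 0) & (0 | a)))
(2) (0 & 0)  =[and_idem →]=  0    ⊢ (((b & b) & (a ^ 0)) | (0 & (0 | a)))
(3) (0 & (0 | a))  =[absorb_and →]=  0    ⊢ (((b & b) & (a ^ 0)) | 0)
(4) (b & b)  =[and_idem →]=  b    ⊢ ((b & (a ^ 0)) | 0)
(5) (a ^ 0)  =[xor_false →]=  a    ⊢ ((b & a) | 0)
(6) ((b & a) | 0)  =[or_false →]=  (b & a)    ⊢ cost 3, within 3

(b & a)   [cost 3]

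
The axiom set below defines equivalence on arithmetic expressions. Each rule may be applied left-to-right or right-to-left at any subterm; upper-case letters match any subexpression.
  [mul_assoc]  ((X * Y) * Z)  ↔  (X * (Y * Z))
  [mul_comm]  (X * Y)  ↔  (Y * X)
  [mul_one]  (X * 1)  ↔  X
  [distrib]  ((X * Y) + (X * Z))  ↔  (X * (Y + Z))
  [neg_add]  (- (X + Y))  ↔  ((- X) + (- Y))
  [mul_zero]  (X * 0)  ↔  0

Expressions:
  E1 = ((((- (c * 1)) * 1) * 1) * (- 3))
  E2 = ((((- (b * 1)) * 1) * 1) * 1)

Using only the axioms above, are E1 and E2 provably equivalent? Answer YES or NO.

NO

All listed rules preserve value, hence provable equivalence implies equal values everywhere; look for a separating assignment.
b=0, c=1 gives E1 ↦ 3, E2 ↦ 0; values differ ⇒ not provably equivalent.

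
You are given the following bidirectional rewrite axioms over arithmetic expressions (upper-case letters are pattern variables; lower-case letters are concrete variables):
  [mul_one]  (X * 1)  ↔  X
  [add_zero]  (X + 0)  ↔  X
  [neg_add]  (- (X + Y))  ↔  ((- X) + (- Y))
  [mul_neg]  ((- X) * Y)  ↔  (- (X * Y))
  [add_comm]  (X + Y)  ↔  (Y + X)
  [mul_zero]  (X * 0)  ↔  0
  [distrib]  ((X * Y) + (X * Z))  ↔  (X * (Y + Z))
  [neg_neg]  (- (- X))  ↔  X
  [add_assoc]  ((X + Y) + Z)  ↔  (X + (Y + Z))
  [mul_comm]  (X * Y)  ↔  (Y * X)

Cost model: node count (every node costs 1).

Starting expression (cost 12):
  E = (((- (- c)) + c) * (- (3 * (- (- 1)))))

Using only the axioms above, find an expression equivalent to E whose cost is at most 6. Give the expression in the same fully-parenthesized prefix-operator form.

step 1: neg_neg (→) rewrites (- (- c)) into c, now ((c + c) * (- (3 * (- (- 1)))))
step 2: neg_neg (→) rewrites (- (- 1)) into 1, now ((c + c) * (- (3 * 1)))
step 3: mul_one (→) rewrites (3 * 1) into 3, reaching cost 6 (bound 6)

((c + c) * (- 3))   [cost 6]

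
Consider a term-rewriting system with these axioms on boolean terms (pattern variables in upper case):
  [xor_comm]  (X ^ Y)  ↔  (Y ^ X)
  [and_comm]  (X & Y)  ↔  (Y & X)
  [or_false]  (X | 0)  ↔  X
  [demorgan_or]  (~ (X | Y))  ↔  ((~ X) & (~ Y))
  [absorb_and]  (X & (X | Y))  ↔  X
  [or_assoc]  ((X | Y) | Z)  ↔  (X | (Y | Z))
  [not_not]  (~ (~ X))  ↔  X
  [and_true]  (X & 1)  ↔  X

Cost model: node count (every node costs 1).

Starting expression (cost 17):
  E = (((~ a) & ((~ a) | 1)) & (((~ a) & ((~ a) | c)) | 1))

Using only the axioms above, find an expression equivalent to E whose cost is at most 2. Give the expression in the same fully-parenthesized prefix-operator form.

step 1: absorb_and (→) rewrites ((~ a) & ((~ a) | c)) into (~ a), now (((~ a) & ((~ a) | 1)) & ((~ a) | 1))
step 2: absorb_and (→) rewrites ((~ a) & ((~ a) | 1)) into (~ a), now ((~ a) & ((~ a) | 1))
step 3: absorb_and (→) rewrites ((~ a) & ((~ a) | 1)) into (~ a), reaching cost 2 (bound 2)

(~ a)   [cost 2]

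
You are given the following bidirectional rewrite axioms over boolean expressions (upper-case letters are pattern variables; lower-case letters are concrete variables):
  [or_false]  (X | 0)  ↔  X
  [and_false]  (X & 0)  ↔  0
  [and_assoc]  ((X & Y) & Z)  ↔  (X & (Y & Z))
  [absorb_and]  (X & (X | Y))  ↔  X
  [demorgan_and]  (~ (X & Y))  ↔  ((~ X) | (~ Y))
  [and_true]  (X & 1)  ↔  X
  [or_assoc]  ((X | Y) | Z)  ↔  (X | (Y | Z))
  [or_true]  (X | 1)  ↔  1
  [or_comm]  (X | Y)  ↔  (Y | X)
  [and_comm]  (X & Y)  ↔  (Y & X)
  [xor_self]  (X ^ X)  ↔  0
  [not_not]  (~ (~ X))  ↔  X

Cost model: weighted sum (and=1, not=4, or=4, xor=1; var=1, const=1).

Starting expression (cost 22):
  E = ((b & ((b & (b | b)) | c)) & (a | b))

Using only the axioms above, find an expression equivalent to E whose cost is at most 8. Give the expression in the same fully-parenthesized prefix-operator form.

step 1: absorb_and (→) rewrites (b & (b | b)) into b, now ((b & (b | c)) & (a | b))
step 2: absorb_and (→) rewrites (b & (b | c)) into b, reaching cost 8 (bound 8)

(b & (a | b))   [cost 8]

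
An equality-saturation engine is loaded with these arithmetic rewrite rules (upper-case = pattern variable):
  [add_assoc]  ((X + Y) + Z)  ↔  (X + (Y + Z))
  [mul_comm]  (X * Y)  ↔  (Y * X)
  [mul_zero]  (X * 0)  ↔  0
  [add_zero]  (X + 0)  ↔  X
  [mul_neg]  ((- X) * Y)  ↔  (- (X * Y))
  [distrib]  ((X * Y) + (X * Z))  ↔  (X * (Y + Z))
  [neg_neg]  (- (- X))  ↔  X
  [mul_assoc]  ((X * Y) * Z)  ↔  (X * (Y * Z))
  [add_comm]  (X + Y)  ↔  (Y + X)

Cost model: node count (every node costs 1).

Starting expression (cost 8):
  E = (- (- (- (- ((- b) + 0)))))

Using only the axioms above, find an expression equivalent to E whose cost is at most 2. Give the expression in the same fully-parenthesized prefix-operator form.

(- b)   [cost 2]

1. [neg_neg →] (- (- (- ((- b) + 0))))  →  (- ((- b) + 0));  E = (- (- ((- b) + 0)))
2. [add_zero →] ((- b) + 0)  →  (- b);  E = (- (- (- b)))
3. [neg_neg →] (- (- (- b)))  →  (- b);  cost 2 ≤ 2, done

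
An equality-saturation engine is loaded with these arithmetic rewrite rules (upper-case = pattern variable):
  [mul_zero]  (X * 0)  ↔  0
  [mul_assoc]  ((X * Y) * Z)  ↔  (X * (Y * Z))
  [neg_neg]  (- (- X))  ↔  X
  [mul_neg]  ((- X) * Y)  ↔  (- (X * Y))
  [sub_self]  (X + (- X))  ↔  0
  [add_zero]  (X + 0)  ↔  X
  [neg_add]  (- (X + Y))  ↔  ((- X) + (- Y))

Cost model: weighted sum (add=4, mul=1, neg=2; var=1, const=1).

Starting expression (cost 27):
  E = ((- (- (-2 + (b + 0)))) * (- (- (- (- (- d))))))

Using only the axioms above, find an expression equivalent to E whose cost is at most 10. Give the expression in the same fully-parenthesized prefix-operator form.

((-2 + b) * (- d))   [cost 10]

(1) (- (- (- (- d))))  =[neg_neg →]=  (- (- d))    ⊢ ((- (- (-2 + (b + 0)))) * (- (- (- d))))
(2) (- (- (-2 + (b + 0))))  =[neg_neg →]=  (-2 + (b + 0))    ⊢ ((-2 + (b + 0)) * (- (- (- d))))
(3) (- (- d))  =[neg_neg →]=  d    ⊢ ((-2 + (b + 0)) * (- d))
(4) (b + 0)  =[add_zero →]=  b    ⊢ cost 10, within 10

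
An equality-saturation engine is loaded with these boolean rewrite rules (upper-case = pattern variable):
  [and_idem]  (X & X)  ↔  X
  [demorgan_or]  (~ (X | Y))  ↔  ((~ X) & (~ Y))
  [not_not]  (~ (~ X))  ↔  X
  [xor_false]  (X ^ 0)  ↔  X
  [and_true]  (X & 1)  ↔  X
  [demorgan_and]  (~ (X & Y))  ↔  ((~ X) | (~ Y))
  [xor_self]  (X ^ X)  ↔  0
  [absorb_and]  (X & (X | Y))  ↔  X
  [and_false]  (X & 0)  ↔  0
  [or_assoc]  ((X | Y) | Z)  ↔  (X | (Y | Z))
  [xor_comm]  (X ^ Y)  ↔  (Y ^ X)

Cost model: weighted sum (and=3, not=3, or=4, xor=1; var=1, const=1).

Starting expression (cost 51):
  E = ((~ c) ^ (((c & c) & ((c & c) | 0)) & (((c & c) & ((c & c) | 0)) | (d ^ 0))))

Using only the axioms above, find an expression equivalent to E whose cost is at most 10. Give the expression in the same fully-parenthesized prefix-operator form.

step 1: xor_false (→) rewrites (d ^ 0) into d, now ((~ c) ^ (((c & c) & ((c & c) | 0)) & (((c & c) & ((c & c) | 0)) | d)))
step 2: absorb_and (→) rewrites (((c & c) & ((c & c) | 0)) & (((c & c) & ((c & c) | 0)) | d)) into ((c & c) & ((c & c) | 0)), now ((~ c) ^ ((c & c) & ((c & c) | 0)))
step 3: absorb_and (→) rewrites ((c & c) & ((c & c) | 0)) into (c & c), reaching cost 10 (bound 10)

((~ c) ^ (c & c))   [cost 10]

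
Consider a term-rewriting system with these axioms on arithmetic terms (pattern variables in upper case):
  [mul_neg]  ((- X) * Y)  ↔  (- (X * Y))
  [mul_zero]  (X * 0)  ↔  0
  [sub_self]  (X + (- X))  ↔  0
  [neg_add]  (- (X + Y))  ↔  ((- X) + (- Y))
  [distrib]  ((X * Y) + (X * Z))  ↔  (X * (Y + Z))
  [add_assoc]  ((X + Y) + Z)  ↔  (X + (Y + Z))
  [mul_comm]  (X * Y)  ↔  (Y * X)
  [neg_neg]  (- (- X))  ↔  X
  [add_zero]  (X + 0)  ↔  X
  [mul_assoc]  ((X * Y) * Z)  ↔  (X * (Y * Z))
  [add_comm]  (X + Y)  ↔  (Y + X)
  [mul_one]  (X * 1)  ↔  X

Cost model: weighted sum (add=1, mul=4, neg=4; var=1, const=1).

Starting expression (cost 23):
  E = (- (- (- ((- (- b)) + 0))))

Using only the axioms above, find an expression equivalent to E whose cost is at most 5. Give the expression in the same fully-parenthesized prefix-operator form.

(- b)   [cost 5]

(1) ((- (- b)) + 0)  =[add_zero →]=  (- (- b))    ⊢ (- (- (- (- (- b)))))
(2) (- (- (- b)))  =[neg_neg →]=  (- b)    ⊢ (- (- (- b)))
(3) (- (- (- b)))  =[neg_neg →]=  (- b)    ⊢ cost 5, within 5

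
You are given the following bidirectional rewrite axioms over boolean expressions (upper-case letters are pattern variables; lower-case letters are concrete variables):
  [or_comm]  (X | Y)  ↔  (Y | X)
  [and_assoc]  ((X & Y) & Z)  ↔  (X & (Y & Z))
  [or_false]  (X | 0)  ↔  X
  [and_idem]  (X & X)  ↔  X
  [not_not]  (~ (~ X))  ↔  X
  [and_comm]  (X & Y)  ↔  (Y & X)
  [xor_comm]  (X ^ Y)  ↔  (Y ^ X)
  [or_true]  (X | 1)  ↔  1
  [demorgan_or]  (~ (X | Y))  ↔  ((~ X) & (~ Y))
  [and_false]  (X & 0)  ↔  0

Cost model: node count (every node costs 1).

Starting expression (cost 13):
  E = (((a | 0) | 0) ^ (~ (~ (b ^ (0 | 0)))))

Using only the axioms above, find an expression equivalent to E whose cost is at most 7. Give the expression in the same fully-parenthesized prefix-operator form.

1. [or_false →] (a | 0)  →  a;  E = ((a | 0) ^ (~ (~ (b ^ (0 | 0)))))
2. [or_false →] (0 | 0)  →  0;  E = ((a | 0) ^ (~ (~ (b ^ 0))))
3. [not_not →] (~ (~ (b ^ 0)))  →  (b ^ 0);  cost 7 ≤ 7, done

((a | 0) ^ (b ^ 0))   [cost 7]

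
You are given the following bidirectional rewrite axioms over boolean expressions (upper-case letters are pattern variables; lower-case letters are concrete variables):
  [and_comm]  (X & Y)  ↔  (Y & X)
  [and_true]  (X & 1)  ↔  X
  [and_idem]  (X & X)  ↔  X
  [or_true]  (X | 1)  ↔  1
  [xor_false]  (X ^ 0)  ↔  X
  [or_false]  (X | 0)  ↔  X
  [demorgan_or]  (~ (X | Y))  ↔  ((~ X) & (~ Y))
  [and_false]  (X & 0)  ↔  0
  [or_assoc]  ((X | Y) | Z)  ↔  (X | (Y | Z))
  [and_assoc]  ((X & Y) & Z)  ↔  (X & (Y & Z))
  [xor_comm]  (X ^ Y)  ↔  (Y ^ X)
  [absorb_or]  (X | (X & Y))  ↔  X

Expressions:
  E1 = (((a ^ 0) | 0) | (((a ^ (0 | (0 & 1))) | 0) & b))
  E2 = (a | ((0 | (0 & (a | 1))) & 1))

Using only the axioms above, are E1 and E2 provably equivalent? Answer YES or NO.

YES

step 1: absorb_or (→) rewrites (0 | (0 & 1)) into 0, now (((a ^ 0) | 0) | (((a ^ 0) | 0) & b))
step 2: absorb_or (→) rewrites (((a ^ 0) | 0) | (((a ^ 0) | 0) & b)) into ((a ^ 0) | 0)
step 3: xor_false (→) rewrites (a ^ 0) into a, now (a | 0)
step 4: absorb_or (←) rewrites 0 into (0 | (0 & 1)), now (a | (0 | (0 & 1)))
step 5: and_true (←) rewrites (0 | (0 & 1)) into ((0 | (0 & 1)) & 1), now (a | ((0 | (0 & 1)) & 1))
step 6: or_true (←) rewrites 1 into (a | 1), which is E2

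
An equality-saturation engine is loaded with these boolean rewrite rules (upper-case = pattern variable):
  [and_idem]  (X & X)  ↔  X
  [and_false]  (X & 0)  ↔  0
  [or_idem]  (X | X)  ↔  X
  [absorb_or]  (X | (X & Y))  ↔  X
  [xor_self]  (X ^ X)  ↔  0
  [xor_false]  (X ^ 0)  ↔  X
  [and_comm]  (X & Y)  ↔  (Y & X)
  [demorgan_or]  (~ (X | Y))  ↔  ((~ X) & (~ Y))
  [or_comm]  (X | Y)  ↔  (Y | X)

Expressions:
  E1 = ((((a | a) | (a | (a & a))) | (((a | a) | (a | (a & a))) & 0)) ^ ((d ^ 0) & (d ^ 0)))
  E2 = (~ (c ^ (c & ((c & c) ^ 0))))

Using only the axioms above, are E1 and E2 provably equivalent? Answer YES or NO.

All listed rules preserve value, hence provable equivalence implies equal values everywhere; look for a separating assignment.
a=0, c=0, d=0 gives E1 ↦ 0, E2 ↦ 1; values differ ⇒ not provably equivalent.

NO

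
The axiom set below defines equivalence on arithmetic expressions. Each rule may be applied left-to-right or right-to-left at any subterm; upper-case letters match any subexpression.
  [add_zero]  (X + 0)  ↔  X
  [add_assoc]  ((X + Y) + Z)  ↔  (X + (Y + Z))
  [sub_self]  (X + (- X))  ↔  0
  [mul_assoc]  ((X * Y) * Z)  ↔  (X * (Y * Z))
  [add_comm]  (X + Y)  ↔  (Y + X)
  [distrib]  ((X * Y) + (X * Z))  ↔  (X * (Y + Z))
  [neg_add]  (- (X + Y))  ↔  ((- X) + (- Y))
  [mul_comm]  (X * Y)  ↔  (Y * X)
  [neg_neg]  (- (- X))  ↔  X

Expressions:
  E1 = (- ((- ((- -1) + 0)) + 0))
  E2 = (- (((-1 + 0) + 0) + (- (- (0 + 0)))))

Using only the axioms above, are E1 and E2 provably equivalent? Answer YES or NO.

YES

step 1: add_zero (→) rewrites ((- ((- -1) + 0)) + 0) into (- ((- -1) + 0)), now (- (- ((- -1) + 0)))
step 2: add_zero (→) rewrites ((- -1) + 0) into (- -1), now (- (- (- -1)))
step 3: neg_neg (→) rewrites (- (- (- -1))) into (- -1)
step 4: add_zero (←) rewrites -1 into (-1 + 0), now (- (-1 + 0))
step 5: add_zero (←) rewrites (-1 + 0) into ((-1 + 0) + 0), now (- ((-1 + 0) + 0))
step 6: neg_neg (←) rewrites 0 into (- (- 0)), now (- ((-1 + 0) + (- (- 0))))
step 7: add_zero (←) rewrites (-1 + 0) into ((-1 + 0) + 0), now (- (((-1 + 0) + 0) + (- (- 0))))
step 8: add_zero (←) rewrites 0 into (0 + 0), which is E2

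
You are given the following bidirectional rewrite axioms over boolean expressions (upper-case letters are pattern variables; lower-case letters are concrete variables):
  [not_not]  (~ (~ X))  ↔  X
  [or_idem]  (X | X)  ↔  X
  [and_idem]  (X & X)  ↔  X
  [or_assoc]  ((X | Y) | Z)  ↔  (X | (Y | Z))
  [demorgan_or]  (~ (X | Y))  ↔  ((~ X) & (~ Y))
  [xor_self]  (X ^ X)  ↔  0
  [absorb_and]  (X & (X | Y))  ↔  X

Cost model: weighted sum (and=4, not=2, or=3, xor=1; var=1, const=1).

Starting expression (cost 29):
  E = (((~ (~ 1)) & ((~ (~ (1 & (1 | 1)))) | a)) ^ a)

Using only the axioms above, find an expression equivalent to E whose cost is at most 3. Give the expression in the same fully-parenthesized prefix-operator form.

(1 ^ a)   [cost 3]

step 1: absorb_and (→) rewrites (1 & (1 | 1)) into 1, now (((~ (~ 1)) & ((~ (~ 1)) | a)) ^ a)
step 2: absorb_and (→) rewrites ((~ (~ 1)) & ((~ (~ 1)) | a)) into (~ (~ 1)), now ((~ (~ 1)) ^ a)
step 3: not_not (→) rewrites (~ (~ 1)) into 1, reaching cost 3 (bound 3)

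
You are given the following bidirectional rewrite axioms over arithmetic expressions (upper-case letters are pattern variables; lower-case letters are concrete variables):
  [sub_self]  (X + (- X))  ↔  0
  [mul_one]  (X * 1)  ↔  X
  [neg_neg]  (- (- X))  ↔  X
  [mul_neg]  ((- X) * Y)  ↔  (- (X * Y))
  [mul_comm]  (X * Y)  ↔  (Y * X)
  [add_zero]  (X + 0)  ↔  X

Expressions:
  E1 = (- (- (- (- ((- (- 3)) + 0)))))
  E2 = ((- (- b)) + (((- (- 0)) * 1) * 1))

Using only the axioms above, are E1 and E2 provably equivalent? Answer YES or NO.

All listed rules preserve value, hence provable equivalence implies equal values everywhere; look for a separating assignment.
b=0 gives E1 ↦ 3, E2 ↦ 0; values differ ⇒ not provably equivalent.

NO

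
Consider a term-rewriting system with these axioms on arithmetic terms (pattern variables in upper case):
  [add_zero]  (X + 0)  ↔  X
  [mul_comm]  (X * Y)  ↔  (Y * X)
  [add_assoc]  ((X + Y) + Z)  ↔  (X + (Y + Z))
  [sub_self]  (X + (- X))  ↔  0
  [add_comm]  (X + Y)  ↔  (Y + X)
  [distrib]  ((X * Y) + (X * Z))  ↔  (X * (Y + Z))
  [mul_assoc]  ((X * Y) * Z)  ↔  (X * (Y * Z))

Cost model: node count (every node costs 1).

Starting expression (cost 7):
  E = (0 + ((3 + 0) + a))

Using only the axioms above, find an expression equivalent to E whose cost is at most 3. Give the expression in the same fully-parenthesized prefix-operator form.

(1) (0 + ((3 + 0) + a))  =[add_comm →]=  (((3 + 0) + a) + 0)
(2) (((3 + 0) + a) + 0)  =[add_zero →]=  ((3 + 0) + a)
(3) (3 + 0)  =[add_zero →]=  3    ⊢ cost 3, within 3

(3 + a)   [cost 3]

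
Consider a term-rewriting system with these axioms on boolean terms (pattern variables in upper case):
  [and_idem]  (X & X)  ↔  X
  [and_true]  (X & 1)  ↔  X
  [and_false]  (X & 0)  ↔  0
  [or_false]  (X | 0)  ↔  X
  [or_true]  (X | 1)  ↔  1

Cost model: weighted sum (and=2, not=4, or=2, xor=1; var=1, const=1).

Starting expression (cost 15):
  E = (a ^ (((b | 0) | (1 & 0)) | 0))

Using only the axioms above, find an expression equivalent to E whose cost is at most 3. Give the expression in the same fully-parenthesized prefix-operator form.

(a ^ b)   [cost 3]

(1) (((b | 0) | (1 & 0)) | 0)  =[or_false →]=  ((b | 0) | (1 & 0))    ⊢ (a ^ ((b | 0) | (1 & 0)))
(2) (1 & 0)  =[and_false →]=  0    ⊢ (a ^ ((b | 0) | 0))
(3) (b | 0)  =[or_false →]=  b    ⊢ (a ^ (b | 0))
(4) (b | 0)  =[or_false →]=  b    ⊢ cost 3, within 3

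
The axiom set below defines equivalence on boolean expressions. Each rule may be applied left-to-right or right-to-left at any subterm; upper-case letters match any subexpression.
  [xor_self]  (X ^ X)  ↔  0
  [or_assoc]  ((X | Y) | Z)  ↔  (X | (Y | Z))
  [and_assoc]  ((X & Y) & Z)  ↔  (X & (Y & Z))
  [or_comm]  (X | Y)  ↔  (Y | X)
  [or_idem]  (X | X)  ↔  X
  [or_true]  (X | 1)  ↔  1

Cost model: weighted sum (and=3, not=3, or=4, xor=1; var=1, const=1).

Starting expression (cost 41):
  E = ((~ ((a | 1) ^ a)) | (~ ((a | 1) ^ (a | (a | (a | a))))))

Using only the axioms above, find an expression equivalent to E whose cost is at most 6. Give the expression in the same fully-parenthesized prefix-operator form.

(~ (1 ^ a))   [cost 6]

step 1: or_idem (→) rewrites (a | a) into a, now ((~ ((a | 1) ^ a)) | (~ ((a | 1) ^ (a | (a | a)))))
step 2: or_true (→) rewrites (a | 1) into 1, now ((~ ((a | 1) ^ a)) | (~ (1 ^ (a | (a | a)))))
step 3: or_true (→) rewrites (a | 1) into 1, now ((~ (1 ^ a)) | (~ (1 ^ (a | (a | a)))))
step 4: or_idem (→) rewrites (a | a) into a, now ((~ (1 ^ a)) | (~ (1 ^ (a | a))))
step 5: or_idem (→) rewrites (a | a) into a, now ((~ (1 ^ a)) | (~ (1 ^ a)))
step 6: or_idem (→) rewrites ((~ (1 ^ a)) | (~ (1 ^ a))) into (~ (1 ^ a)), reaching cost 6 (bound 6)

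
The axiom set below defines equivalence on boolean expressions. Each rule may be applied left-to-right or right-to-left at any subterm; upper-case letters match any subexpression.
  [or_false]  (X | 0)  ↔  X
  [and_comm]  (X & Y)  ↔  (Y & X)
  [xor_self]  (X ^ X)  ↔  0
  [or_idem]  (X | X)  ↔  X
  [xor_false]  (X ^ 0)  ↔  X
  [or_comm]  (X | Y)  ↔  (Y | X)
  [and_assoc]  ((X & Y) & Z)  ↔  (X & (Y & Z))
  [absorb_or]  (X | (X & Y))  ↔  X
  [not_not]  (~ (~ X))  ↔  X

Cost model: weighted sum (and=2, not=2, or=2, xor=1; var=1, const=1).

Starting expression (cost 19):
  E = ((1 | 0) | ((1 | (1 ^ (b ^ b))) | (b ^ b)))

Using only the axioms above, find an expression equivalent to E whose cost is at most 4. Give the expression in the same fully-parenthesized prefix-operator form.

(1) (b ^ b)  =[xor_self →]=  0    ⊢ ((1 | 0) | ((1 | (1 ^ 0)) | (b ^ b)))
(2) (1 ^ 0)  =[xor_false →]=  1    ⊢ ((1 | 0) | ((1 | 1) | (b ^ b)))
(3) (1 | 1)  =[or_idem →]=  1    ⊢ ((1 | 0) | (1 | (b ^ b)))
(4) (b ^ b)  =[xor_self →]=  0    ⊢ ((1 | 0) | (1 | 0))
(5) ((1 | 0) | (1 | 0))  =[or_idem →]=  (1 | 0)    ⊢ cost 4, within 4

(1 | 0)   [cost 4]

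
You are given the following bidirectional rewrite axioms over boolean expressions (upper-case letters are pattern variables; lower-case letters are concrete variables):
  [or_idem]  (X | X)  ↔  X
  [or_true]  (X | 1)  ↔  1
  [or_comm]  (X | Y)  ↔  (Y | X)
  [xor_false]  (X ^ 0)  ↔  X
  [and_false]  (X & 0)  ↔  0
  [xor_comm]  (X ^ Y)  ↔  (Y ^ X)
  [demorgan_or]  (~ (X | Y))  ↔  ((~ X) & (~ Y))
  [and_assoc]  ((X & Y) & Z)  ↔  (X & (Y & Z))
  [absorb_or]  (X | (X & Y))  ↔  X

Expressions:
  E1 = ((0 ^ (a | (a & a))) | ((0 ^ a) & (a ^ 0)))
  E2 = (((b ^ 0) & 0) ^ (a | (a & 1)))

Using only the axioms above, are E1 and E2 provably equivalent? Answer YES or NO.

(1) (a | (a & a))  =[absorb_or →]=  a    ⊢ ((0 ^ a) | ((0 ^ a) & (a ^ 0)))
(2) (a ^ 0)  =[xor_false →]=  a    ⊢ ((0 ^ a) | ((0 ^ a) & a))
(3) ((0 ^ a) | ((0 ^ a) & a))  =[absorb_or →]=  (0 ^ a)
(4) 0  =[and_false ←]=  (b & 0)    ⊢ ((b & 0) ^ a)
(5) a  =[absorb_or ←]=  (a | (a & 1))    ⊢ ((b & 0) ^ (a | (a & 1)))
(6) b  =[xor_false ←]=  (b ^ 0)    ⊢ E2

YES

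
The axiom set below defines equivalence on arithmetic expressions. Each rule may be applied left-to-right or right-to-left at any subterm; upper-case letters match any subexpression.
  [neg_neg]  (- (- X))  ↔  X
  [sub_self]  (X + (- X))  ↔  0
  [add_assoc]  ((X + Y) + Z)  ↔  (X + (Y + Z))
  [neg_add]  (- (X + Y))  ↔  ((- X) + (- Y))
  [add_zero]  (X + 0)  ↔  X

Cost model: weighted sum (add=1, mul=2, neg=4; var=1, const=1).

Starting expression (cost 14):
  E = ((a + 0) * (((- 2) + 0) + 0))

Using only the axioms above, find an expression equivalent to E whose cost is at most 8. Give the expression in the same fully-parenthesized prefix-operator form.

1. [add_zero →] ((- 2) + 0)  →  (- 2);  E = ((a + 0) * ((- 2) + 0))
2. [add_zero →] (a + 0)  →  a;  E = (a * ((- 2) + 0))
3. [add_zero →] ((- 2) + 0)  →  (- 2);  cost 8 ≤ 8, done

(a * (- 2))   [cost 8]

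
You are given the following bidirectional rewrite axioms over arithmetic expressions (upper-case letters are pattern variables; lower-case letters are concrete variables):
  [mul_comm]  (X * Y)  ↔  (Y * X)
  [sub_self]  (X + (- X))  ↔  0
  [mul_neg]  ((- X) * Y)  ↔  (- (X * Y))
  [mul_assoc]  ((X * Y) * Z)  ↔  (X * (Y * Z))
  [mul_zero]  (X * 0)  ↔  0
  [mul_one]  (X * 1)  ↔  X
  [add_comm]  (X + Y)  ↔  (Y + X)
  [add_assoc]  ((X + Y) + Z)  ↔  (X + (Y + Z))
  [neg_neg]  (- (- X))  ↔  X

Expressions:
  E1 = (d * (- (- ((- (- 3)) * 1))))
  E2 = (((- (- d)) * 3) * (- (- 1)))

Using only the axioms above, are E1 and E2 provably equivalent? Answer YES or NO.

YES

step 1: neg_neg (→) rewrites (- (- 3)) into 3, now (d * (- (- (3 * 1))))
step 2: mul_one (→) rewrites (3 * 1) into 3, now (d * (- (- 3)))
step 3: neg_neg (→) rewrites (- (- 3)) into 3, now (d * 3)
step 4: neg_neg (←) rewrites d into (- (- d)), now ((- (- d)) * 3)
step 5: mul_one (←) rewrites ((- (- d)) * 3) into (((- (- d)) * 3) * 1)
step 6: neg_neg (←) rewrites 1 into (- (- 1)), which is E2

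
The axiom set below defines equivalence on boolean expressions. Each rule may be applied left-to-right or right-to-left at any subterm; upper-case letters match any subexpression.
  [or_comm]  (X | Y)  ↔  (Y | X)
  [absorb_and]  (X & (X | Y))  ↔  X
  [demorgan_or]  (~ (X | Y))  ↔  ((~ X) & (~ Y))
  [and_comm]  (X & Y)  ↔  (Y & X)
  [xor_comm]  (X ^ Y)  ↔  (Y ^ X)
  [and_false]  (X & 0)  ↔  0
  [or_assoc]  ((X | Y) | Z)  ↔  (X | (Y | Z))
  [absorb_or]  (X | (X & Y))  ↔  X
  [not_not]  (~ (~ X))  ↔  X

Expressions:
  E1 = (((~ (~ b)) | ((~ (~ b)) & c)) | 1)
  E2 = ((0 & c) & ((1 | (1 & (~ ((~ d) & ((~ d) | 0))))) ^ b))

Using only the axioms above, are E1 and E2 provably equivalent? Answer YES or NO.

Every axiom is a valid identity, so a rewrite proof would force E1 and E2 to agree under every assignment.
At b=0, c=0, d=0: E1 = 1 but E2 = 0; they differ, so no derivation exists.

NO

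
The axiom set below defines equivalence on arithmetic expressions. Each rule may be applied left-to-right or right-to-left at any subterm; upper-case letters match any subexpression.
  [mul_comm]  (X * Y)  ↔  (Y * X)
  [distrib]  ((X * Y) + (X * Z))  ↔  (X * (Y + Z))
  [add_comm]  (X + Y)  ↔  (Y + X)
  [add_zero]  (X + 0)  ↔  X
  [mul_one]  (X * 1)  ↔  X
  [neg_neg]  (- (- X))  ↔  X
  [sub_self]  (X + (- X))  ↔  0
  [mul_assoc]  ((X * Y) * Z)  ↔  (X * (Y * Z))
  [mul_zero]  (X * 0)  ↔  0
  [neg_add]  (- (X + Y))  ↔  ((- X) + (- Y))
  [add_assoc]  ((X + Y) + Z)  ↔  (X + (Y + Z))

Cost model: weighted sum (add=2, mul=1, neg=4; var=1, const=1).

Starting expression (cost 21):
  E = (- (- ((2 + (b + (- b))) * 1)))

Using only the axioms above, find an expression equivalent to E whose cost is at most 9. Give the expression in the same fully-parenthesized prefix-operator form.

(1) ((2 + (b + (- b))) * 1)  =[mul_one →]=  (2 + (b + (- b)))    ⊢ (- (- (2 + (b + (- b)))))
(2) (b + (- b))  =[sub_self →]=  0    ⊢ (- (- (2 + 0)))
(3) (2 + 0)  =[add_zero →]=  2    ⊢ cost 9, within 9

(- (- 2))   [cost 9]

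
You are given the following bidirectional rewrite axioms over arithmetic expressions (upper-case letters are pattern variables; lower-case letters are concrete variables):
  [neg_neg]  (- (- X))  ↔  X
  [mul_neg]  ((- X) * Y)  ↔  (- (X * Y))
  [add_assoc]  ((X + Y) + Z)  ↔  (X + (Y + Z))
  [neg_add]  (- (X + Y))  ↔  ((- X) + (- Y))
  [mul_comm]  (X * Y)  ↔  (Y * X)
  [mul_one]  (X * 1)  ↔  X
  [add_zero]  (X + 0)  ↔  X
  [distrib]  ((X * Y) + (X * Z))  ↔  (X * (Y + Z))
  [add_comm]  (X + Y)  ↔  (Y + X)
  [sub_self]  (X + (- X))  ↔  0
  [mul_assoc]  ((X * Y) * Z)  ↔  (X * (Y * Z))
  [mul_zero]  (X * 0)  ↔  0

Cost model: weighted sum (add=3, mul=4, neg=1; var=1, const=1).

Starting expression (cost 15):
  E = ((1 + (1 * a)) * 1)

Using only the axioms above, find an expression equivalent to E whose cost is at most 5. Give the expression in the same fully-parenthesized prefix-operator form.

(a + 1)   [cost 5]

(1) ((1 + (1 * a)) * 1)  =[mul_one →]=  (1 + (1 * a))
(2) (1 * a)  =[mul_comm →]=  (a * 1)    ⊢ (1 + (a * 1))
(3) (1 + (a * 1))  =[add_comm →]=  ((a * 1) + 1)
(4) (a * 1)  =[mul_one →]=  a    ⊢ cost 5, within 5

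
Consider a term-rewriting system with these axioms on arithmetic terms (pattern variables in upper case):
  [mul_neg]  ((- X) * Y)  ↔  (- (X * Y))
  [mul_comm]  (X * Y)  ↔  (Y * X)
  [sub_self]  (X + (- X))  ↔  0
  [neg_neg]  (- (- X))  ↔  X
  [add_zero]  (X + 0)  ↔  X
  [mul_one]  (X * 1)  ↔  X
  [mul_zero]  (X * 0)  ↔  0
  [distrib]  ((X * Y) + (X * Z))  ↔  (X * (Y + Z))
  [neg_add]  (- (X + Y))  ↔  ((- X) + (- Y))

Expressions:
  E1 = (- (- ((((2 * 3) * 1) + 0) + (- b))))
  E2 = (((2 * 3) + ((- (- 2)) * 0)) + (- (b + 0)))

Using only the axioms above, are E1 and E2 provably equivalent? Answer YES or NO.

YES

1. [add_zero →] (((2 * 3) * 1) + 0)  →  ((2 * 3) * 1);  E1 = (- (- (((2 * 3) * 1) + (- b))))
2. [mul_one →] ((2 * 3) * 1)  →  (2 * 3);  E1 = (- (- ((2 * 3) + (- b))))
3. [neg_neg →] (- (- ((2 * 3) + (- b))))  →  ((2 * 3) + (- b))
4. [add_zero ←] b  →  (b + 0);  E1 = ((2 * 3) + (- (b + 0)))
5. [add_zero ←] 3  →  (3 + 0);  E1 = ((2 * (3 + 0)) + (- (b + 0)))
6. [distrib ←] (2 * (3 + 0))  →  ((2 * 3) + (2 * 0));  E1 = (((2 * 3) + (2 * 0)) + (- (b + 0)))
7. [neg_neg ←] 2  →  (- (- 2));  this is E2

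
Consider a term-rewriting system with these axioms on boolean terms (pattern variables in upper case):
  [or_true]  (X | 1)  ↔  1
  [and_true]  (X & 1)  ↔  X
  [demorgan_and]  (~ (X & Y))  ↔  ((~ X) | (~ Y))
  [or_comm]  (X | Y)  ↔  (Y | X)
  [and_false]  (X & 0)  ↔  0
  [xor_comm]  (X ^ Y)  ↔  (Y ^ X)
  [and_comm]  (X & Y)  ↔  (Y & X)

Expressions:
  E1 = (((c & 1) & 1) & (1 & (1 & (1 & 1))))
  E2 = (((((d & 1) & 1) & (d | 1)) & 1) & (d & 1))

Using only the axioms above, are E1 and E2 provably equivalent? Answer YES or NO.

All listed rules preserve value, hence provable equivalence implies equal values everywhere; look for a separating assignment.
c=0, d=1 gives E1 ↦ 0, E2 ↦ 1; values differ ⇒ not provably equivalent.

NO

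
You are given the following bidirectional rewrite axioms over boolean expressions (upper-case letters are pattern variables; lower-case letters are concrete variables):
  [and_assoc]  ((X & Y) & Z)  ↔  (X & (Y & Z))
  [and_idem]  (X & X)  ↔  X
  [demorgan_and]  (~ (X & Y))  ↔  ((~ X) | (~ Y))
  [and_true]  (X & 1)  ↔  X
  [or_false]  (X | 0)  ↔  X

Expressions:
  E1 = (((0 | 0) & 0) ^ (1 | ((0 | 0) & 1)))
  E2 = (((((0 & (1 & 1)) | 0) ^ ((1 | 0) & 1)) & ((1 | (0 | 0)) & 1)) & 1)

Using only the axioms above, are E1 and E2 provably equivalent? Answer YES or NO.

(1) (0 | 0)  =[or_false →]=  0    ⊢ (((0 | 0) & 0) ^ (1 | (0 & 1)))
(2) (0 | 0)  =[or_false →]=  0    ⊢ ((0 & 0) ^ (1 | (0 & 1)))
(3) (0 & 0)  =[and_idem →]=  0    ⊢ (0 ^ (1 | (0 & 1)))
(4) (0 & 1)  =[and_true →]=  0    ⊢ (0 ^ (1 | 0))
(5) (1 | 0)  =[or_false →]=  1    ⊢ (0 ^ 1)
(6) 1  =[and_true ←]=  (1 & 1)    ⊢ (0 ^ (1 & 1))
(7) 1  =[or_false ←]=  (1 | 0)    ⊢ (0 ^ ((1 | 0) & 1))
(8) (0 ^ ((1 | 0) & 1))  =[and_true ←]=  ((0 ^ ((1 | 0) & 1)) & 1)
(9) 0  =[or_false ←]=  (0 | 0)    ⊢ (((0 | 0) ^ ((1 | 0) & 1)) & 1)
(10) ((0 | 0) ^ ((1 | 0) & 1))  =[and_true ←]=  (((0 | 0) ^ ((1 | 0) & 1)) & 1)    ⊢ ((((0 | 0) ^ ((1 | 0) & 1)) & 1) & 1)
(11) 1  =[and_idem ←]=  (1 & 1)    ⊢ ((((0 | 0) ^ ((1 | 0) & 1)) & (1 & 1)) & 1)
(12) 1  =[or_false ←]=  (1 | 0)    ⊢ ((((0 | 0) ^ ((1 | 0) & 1)) & ((1 | 0) & 1)) & 1)
(13) 0  =[and_true ←]=  (0 & 1)    ⊢ (((((0 & 1) | 0) ^ ((1 | 0) & 1)) & ((1 | 0) & 1)) & 1)
(14) 0  =[or_false ←]=  (0 | 0)    ⊢ (((((0 & 1) | 0) ^ ((1 | 0) & 1)) & ((1 | (0 | 0)) & 1)) & 1)
(15) 1  =[and_true ←]=  (1 & 1)    ⊢ E2

YES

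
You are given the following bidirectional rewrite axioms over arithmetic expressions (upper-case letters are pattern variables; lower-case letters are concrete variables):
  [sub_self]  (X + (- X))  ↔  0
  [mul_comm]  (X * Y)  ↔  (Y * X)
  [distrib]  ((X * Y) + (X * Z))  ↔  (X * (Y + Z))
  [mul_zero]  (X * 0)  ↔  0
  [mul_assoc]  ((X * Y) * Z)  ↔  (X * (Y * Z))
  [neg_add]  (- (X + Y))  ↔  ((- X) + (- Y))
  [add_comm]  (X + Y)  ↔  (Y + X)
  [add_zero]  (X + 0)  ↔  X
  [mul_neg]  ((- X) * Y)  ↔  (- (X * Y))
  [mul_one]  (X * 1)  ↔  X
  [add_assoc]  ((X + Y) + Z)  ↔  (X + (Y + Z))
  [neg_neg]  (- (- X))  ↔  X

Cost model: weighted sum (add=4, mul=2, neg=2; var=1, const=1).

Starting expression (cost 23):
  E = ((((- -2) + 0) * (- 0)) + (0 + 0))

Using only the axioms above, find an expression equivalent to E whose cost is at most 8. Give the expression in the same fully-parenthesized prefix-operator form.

step 1: add_zero (→) rewrites (0 + 0) into 0, now ((((- -2) + 0) * (- 0)) + 0)
step 2: add_zero (→) rewrites ((- -2) + 0) into (- -2), now (((- -2) * (- 0)) + 0)
step 3: add_zero (→) rewrites (((- -2) * (- 0)) + 0) into ((- -2) * (- 0)), reaching cost 8 (bound 8)

((- -2) * (- 0))   [cost 8]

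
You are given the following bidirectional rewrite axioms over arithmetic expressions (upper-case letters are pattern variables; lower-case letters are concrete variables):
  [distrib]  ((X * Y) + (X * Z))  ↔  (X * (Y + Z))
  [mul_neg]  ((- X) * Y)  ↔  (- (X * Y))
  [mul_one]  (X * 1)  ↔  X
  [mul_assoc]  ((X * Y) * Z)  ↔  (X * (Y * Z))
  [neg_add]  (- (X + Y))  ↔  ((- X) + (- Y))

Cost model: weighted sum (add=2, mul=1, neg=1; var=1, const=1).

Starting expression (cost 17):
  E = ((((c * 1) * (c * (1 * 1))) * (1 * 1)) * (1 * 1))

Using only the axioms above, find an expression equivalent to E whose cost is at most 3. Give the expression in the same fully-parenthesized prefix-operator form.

(c * c)   [cost 3]

1. [mul_one →] (1 * 1)  →  1;  E = ((((c * 1) * (c * 1)) * (1 * 1)) * (1 * 1))
2. [mul_one →] (1 * 1)  →  1;  E = ((((c * 1) * (c * 1)) * 1) * (1 * 1))
3. [mul_one →] (1 * 1)  →  1;  E = ((((c * 1) * (c * 1)) * 1) * 1)
4. [mul_one →] (c * 1)  →  c;  E = (((c * (c * 1)) * 1) * 1)
5. [mul_one →] ((c * (c * 1)) * 1)  →  (c * (c * 1));  E = ((c * (c * 1)) * 1)
6. [mul_one →] (c * 1)  →  c;  E = ((c * c) * 1)
7. [mul_one →] ((c * c) * 1)  →  (c * c);  cost 3 ≤ 3, done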